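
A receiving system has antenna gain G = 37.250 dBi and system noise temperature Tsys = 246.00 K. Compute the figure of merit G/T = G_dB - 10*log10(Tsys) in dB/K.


G/T = 37.250 - 10*log10(246.00) = 37.250 - 23.90935 = 13.34 dB/K

13.34 dB/K


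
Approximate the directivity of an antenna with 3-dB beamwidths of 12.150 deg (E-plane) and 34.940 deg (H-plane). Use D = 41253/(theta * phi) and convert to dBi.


D_linear = 41253 / (12.150 * 34.940) = 97.17540
D_dBi = 10 * log10(97.17540) = 19.88 dBi

19.88 dBi


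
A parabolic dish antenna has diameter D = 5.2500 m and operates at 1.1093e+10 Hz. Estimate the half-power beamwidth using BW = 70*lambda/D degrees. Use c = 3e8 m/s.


lambda = c / f = 3.0000e+08 / 1.1093e+10 = 0.02704408 m
BW = 70 * 0.02704408 / 5.2500 = 0.3606 deg

0.3606 deg


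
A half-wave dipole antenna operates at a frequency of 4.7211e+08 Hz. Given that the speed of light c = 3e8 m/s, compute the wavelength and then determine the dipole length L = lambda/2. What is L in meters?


lambda = c / f = 3.0000e+08 / 4.7211e+08 = 0.6354451 m
L = lambda / 2 = 0.6354451 / 2 = 0.3177 m

0.3177 m


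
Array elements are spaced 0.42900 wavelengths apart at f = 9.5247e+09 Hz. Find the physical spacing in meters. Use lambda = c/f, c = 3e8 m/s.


lambda = c / f = 3.0000e+08 / 9.5247e+09 = 0.03149706 m
d = 0.42900 * 0.03149706 = 0.01351 m

0.01351 m


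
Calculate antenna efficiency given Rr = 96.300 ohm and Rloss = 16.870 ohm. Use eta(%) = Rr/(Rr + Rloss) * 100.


eta = 96.300 / (96.300 + 16.870) * 100 = 85.09%

85.09%


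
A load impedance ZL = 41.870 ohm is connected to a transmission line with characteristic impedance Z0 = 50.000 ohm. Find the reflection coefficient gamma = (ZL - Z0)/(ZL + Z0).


gamma = (41.870 - 50.000) / (41.870 + 50.000) = -0.08849

-0.08849


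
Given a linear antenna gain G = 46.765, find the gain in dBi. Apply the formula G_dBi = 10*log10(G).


G_dBi = 10 * log10(46.765) = 16.70 dBi

16.70 dBi


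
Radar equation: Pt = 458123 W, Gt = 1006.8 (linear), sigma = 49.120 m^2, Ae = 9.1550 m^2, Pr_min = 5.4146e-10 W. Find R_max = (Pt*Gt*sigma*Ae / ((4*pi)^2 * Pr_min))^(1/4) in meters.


R^4 = 458123*1006.8*49.120*9.1550 / ((4*pi)^2 * 5.4146e-10) = 2.425805e+18
R_max = 2.425805e+18^0.25 = 39465 m

39465 m


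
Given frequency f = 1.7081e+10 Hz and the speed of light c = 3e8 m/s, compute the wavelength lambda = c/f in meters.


lambda = c / f = 3.0000e+08 / 1.7081e+10 = 0.01756 m

0.01756 m


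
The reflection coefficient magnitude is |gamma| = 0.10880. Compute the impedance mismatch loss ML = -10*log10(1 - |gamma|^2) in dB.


ML = -10 * log10(1 - 0.10880^2) = -10 * log10(0.98816256) = 0.05172 dB

0.05172 dB


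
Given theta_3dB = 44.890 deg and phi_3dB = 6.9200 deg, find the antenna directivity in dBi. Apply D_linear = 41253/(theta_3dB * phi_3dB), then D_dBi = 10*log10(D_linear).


D_linear = 41253 / (44.890 * 6.9200) = 132.8005
D_dBi = 10 * log10(132.8005) = 21.23 dBi

21.23 dBi


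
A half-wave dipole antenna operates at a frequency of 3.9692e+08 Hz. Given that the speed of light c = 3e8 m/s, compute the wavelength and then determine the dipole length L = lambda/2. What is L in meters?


lambda = c / f = 3.0000e+08 / 3.9692e+08 = 0.7558198 m
L = lambda / 2 = 0.7558198 / 2 = 0.3779 m

0.3779 m


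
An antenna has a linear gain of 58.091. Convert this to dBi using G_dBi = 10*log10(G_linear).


G_dBi = 10 * log10(58.091) = 17.64 dBi

17.64 dBi


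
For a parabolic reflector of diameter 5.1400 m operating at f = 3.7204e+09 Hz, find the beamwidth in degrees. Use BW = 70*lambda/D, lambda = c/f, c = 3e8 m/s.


lambda = c / f = 3.0000e+08 / 3.7204e+09 = 0.08063649 m
BW = 70 * 0.08063649 / 5.1400 = 1.098 deg

1.098 deg


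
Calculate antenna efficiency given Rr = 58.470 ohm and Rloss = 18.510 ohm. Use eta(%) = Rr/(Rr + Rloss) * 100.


eta = 58.470 / (58.470 + 18.510) * 100 = 75.95%

75.95%


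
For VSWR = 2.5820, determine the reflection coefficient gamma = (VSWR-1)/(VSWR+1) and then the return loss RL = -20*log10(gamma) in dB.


gamma = (2.5820 - 1) / (2.5820 + 1) = 0.4416527
RL = -20 * log10(0.4416527) = 7.098 dB

7.098 dB


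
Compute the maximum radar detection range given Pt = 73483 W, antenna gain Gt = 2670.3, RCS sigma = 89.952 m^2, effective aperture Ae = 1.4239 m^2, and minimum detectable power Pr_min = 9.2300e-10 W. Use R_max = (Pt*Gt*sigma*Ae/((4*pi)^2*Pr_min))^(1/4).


R^4 = 73483*2670.3*89.952*1.4239 / ((4*pi)^2 * 9.2300e-10) = 1.724312e+17
R_max = 1.724312e+17^0.25 = 20378 m

20378 m


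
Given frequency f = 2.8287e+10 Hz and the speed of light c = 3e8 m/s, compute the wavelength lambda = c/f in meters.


lambda = c / f = 3.0000e+08 / 2.8287e+10 = 0.01061 m

0.01061 m


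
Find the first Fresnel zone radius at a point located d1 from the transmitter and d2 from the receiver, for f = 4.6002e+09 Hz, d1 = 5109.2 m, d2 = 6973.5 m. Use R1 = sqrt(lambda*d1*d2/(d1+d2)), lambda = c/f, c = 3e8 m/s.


lambda = c / f = 3.0000e+08 / 4.6002e+09 = 0.06521456 m
R1 = sqrt(0.06521456 * 5109.2 * 6973.5 / (5109.2 + 6973.5)) = 13.87 m

13.87 m


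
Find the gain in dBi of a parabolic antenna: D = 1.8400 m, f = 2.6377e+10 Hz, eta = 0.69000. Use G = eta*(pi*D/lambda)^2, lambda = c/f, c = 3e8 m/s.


lambda = c / f = 3.0000e+08 / 2.6377e+10 = 0.01137355 m
G_linear = 0.69000 * (pi * 1.8400 / 0.01137355)^2 = 178234.8
G_dBi = 10 * log10(178234.8) = 52.51 dBi

52.51 dBi


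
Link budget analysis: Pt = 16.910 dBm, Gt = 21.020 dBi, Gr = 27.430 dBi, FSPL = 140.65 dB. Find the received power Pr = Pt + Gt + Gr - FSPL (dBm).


Pr = 16.910 + 21.020 + 27.430 - 140.65 = -75.29 dBm

-75.29 dBm


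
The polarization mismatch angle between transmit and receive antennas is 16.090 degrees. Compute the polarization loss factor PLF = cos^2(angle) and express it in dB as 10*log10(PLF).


PLF_linear = cos^2(16.090 deg) = 0.9231896
PLF_dB = 10 * log10(0.9231896) = -0.3471 dB

-0.3471 dB


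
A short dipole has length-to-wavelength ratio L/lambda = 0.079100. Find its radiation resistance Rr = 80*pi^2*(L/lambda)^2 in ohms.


Rr = 80 * pi^2 * (0.079100)^2 = 80 * 9.869604 * 6.256810e-03 = 4.940 ohm

4.940 ohm


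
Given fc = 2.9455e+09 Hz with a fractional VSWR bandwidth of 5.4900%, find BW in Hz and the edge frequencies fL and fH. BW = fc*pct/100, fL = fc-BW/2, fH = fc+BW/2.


BW = 2.9455e+09 * 5.4900/100 = 1.617080e+08 Hz
fL = 2.9455e+09 - 1.617080e+08/2 = 2.865e+09 Hz
fH = 2.9455e+09 + 1.617080e+08/2 = 3.026e+09 Hz

BW=1.617e+08 Hz, fL=2.865e+09 Hz, fH=3.026e+09 Hz


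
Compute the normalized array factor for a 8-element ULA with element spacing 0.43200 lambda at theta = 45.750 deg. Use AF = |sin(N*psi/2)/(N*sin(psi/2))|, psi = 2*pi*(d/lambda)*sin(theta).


psi = 2*pi*0.43200*sin(45.750 deg) = 1.944284 rad
AF = |sin(8*1.944284/2) / (8*sin(1.944284/2))| = 0.1509

0.1509


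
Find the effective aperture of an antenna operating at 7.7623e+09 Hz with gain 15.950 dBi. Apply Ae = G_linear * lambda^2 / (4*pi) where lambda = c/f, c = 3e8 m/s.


lambda = c / f = 3.0000e+08 / 7.7623e+09 = 0.03864834 m
G_linear = 10^(15.950/10) = 39.35501
Ae = G_linear * lambda^2 / (4*pi) = 39.35501 * 0.03864834^2 / (4*pi) = 4.678e-03 m^2

4.678e-03 m^2


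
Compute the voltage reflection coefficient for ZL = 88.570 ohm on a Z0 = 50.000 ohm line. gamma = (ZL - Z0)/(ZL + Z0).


gamma = (88.570 - 50.000) / (88.570 + 50.000) = 0.2783

0.2783


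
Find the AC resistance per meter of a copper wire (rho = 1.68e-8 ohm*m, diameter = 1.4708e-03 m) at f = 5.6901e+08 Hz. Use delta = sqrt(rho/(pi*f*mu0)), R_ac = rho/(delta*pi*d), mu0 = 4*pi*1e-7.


delta = sqrt(1.68e-8 / (pi * 5.6901e+08 * 4*pi*1e-7)) = 2.734732e-06 m
R_ac = 1.68e-8 / (2.734732e-06 * pi * 1.4708e-03) = 1.330 ohm/m

1.330 ohm/m


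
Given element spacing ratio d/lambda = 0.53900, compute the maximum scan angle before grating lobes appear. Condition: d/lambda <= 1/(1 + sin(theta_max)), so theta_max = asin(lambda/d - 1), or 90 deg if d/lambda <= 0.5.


lambda/d - 1 = 1/0.53900 - 1 = 0.8552876
theta_max = asin(0.8552876) = 58.79 deg

58.79 deg


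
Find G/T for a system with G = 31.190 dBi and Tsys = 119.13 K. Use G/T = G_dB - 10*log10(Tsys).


G/T = 31.190 - 10*log10(119.13) = 31.190 - 20.76021 = 10.43 dB/K

10.43 dB/K


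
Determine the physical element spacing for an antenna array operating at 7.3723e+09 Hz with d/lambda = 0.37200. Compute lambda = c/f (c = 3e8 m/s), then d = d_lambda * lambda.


lambda = c / f = 3.0000e+08 / 7.3723e+09 = 0.04069286 m
d = 0.37200 * 0.04069286 = 0.01514 m

0.01514 m


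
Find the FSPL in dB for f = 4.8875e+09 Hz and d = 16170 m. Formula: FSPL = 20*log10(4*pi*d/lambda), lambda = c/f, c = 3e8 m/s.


lambda = c / f = 3.0000e+08 / 4.8875e+09 = 0.06138107 m
FSPL = 20 * log10(4*pi*16170/0.06138107) = 130.4 dB

130.4 dB


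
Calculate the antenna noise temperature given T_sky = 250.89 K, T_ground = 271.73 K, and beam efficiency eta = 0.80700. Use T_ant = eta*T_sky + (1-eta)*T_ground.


T_ant = 0.80700 * 250.89 + (1 - 0.80700) * 271.73 = 254.9 K

254.9 K


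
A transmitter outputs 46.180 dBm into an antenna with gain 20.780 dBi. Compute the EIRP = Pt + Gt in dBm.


EIRP = Pt + Gt = 46.180 + 20.780 = 66.96 dBm

66.96 dBm


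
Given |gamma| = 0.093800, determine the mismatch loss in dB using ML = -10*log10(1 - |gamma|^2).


ML = -10 * log10(1 - 0.093800^2) = -10 * log10(0.99120156) = 0.03838 dB

0.03838 dB


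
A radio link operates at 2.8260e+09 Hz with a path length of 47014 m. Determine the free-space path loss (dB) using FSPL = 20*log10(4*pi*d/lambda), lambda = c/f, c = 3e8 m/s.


lambda = c / f = 3.0000e+08 / 2.8260e+09 = 0.1061571 m
FSPL = 20 * log10(4*pi*47014/0.1061571) = 134.9 dB

134.9 dB


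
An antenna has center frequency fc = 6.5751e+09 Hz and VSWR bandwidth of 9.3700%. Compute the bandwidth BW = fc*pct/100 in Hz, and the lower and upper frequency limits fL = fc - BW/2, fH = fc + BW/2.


BW = 6.5751e+09 * 9.3700/100 = 6.160869e+08 Hz
fL = 6.5751e+09 - 6.160869e+08/2 = 6.267e+09 Hz
fH = 6.5751e+09 + 6.160869e+08/2 = 6.883e+09 Hz

BW=6.161e+08 Hz, fL=6.267e+09 Hz, fH=6.883e+09 Hz


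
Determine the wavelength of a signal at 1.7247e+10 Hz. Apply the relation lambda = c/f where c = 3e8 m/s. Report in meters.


lambda = c / f = 3.0000e+08 / 1.7247e+10 = 0.01739 m

0.01739 m


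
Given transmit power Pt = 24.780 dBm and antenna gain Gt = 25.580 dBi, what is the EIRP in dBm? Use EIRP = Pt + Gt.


EIRP = Pt + Gt = 24.780 + 25.580 = 50.36 dBm

50.36 dBm


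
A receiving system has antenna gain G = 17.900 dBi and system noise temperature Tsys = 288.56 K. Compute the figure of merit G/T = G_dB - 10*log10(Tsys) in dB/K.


G/T = 17.900 - 10*log10(288.56) = 17.900 - 24.60236 = -6.702 dB/K

-6.702 dB/K


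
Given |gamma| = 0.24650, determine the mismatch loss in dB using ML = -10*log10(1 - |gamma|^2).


ML = -10 * log10(1 - 0.24650^2) = -10 * log10(0.93923775) = 0.2722 dB

0.2722 dB


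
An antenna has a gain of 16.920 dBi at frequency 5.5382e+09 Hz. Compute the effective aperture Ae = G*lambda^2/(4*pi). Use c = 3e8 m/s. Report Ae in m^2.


lambda = c / f = 3.0000e+08 / 5.5382e+09 = 0.05416922 m
G_linear = 10^(16.920/10) = 49.20395
Ae = G_linear * lambda^2 / (4*pi) = 49.20395 * 0.05416922^2 / (4*pi) = 0.01149 m^2

0.01149 m^2


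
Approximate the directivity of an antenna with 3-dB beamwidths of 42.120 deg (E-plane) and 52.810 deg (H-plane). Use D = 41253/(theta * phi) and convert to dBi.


D_linear = 41253 / (42.120 * 52.810) = 18.54603
D_dBi = 10 * log10(18.54603) = 12.68 dBi

12.68 dBi


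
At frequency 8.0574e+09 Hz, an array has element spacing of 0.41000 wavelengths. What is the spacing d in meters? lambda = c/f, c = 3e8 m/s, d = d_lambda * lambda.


lambda = c / f = 3.0000e+08 / 8.0574e+09 = 0.03723285 m
d = 0.41000 * 0.03723285 = 0.01527 m

0.01527 m


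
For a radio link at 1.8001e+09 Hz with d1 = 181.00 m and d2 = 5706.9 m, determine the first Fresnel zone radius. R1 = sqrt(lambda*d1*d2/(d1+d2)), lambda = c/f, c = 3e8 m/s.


lambda = c / f = 3.0000e+08 / 1.8001e+09 = 0.1666574 m
R1 = sqrt(0.1666574 * 181.00 * 5706.9 / (181.00 + 5706.9)) = 5.407 m

5.407 m


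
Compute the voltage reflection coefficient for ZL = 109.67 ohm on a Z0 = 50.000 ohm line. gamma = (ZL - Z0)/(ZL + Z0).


gamma = (109.67 - 50.000) / (109.67 + 50.000) = 0.3737

0.3737


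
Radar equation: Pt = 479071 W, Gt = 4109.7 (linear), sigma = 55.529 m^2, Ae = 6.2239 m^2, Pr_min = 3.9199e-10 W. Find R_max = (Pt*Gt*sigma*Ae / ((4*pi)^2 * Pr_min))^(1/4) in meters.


R^4 = 479071*4109.7*55.529*6.2239 / ((4*pi)^2 * 3.9199e-10) = 1.099253e+19
R_max = 1.099253e+19^0.25 = 57580 m

57580 m


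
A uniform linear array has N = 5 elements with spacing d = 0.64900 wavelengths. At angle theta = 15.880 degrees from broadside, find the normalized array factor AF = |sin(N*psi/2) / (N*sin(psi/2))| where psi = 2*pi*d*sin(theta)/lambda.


psi = 2*pi*0.64900*sin(15.880 deg) = 1.115778 rad
AF = |sin(5*1.115778/2) / (5*sin(1.115778/2))| = 0.1303

0.1303


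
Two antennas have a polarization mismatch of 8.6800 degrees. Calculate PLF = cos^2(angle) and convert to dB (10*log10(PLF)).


PLF_linear = cos^2(8.6800 deg) = 0.9772244
PLF_dB = 10 * log10(0.9772244) = -0.1001 dB

-0.1001 dB


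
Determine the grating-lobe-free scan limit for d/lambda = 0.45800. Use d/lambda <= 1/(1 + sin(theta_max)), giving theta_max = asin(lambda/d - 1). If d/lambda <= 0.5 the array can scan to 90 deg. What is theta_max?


lambda/d - 1 = 1/0.45800 - 1 = 1.183406 >= 1
d/lambda <= 0.5, so the array can scan to endfire without grating lobes: theta_max = 90 deg

90 deg


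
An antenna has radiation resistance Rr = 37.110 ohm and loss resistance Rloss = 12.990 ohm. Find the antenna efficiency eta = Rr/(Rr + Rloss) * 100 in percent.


eta = 37.110 / (37.110 + 12.990) * 100 = 74.07%

74.07%


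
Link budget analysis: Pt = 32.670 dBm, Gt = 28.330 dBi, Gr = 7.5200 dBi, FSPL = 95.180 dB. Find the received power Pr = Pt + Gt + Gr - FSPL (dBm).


Pr = 32.670 + 28.330 + 7.5200 - 95.180 = -26.66 dBm

-26.66 dBm


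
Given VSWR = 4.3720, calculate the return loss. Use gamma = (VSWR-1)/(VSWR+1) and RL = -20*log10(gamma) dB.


gamma = (4.3720 - 1) / (4.3720 + 1) = 0.6276992
RL = -20 * log10(0.6276992) = 4.045 dB

4.045 dB


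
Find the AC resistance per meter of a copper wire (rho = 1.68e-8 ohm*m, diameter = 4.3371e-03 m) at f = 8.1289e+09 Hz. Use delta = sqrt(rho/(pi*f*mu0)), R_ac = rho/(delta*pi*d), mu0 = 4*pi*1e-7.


delta = sqrt(1.68e-8 / (pi * 8.1289e+09 * 4*pi*1e-7)) = 7.235339e-07 m
R_ac = 1.68e-8 / (7.235339e-07 * pi * 4.3371e-03) = 1.704 ohm/m

1.704 ohm/m


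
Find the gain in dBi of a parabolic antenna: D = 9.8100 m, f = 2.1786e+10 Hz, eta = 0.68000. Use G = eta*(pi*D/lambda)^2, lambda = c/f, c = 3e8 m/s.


lambda = c / f = 3.0000e+08 / 2.1786e+10 = 0.01377031 m
G_linear = 0.68000 * (pi * 9.8100 / 0.01377031)^2 = 3.406114e+06
G_dBi = 10 * log10(3.406114e+06) = 65.32 dBi

65.32 dBi


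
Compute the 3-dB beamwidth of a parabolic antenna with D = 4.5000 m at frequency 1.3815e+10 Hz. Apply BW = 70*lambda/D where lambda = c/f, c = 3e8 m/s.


lambda = c / f = 3.0000e+08 / 1.3815e+10 = 0.02171553 m
BW = 70 * 0.02171553 / 4.5000 = 0.3378 deg

0.3378 deg


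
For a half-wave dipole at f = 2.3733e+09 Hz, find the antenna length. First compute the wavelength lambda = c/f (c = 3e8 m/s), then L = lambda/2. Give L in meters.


lambda = c / f = 3.0000e+08 / 2.3733e+09 = 0.1264063 m
L = lambda / 2 = 0.1264063 / 2 = 0.06320 m

0.06320 m


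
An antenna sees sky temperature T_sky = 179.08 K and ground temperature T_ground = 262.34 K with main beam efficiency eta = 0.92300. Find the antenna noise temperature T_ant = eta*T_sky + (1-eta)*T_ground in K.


T_ant = 0.92300 * 179.08 + (1 - 0.92300) * 262.34 = 185.5 K

185.5 K


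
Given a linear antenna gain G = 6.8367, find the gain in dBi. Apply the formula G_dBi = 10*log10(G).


G_dBi = 10 * log10(6.8367) = 8.348 dBi

8.348 dBi


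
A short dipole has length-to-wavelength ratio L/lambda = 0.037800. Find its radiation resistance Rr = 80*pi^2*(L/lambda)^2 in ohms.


Rr = 80 * pi^2 * (0.037800)^2 = 80 * 9.869604 * 1.428840e-03 = 1.128 ohm

1.128 ohm


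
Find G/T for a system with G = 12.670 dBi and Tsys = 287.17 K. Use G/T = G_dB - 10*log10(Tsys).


G/T = 12.670 - 10*log10(287.17) = 12.670 - 24.58139 = -11.91 dB/K

-11.91 dB/K


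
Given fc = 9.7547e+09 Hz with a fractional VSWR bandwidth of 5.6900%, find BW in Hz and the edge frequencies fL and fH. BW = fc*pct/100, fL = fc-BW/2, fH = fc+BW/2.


BW = 9.7547e+09 * 5.6900/100 = 5.550424e+08 Hz
fL = 9.7547e+09 - 5.550424e+08/2 = 9.477e+09 Hz
fH = 9.7547e+09 + 5.550424e+08/2 = 1.003e+10 Hz

BW=5.550e+08 Hz, fL=9.477e+09 Hz, fH=1.003e+10 Hz


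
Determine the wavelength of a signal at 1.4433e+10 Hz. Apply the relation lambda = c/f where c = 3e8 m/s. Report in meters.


lambda = c / f = 3.0000e+08 / 1.4433e+10 = 0.02079 m

0.02079 m


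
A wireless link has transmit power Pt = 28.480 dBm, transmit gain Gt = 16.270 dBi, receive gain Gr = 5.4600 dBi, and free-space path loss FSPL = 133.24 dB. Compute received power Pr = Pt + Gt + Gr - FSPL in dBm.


Pr = 28.480 + 16.270 + 5.4600 - 133.24 = -83.03 dBm

-83.03 dBm


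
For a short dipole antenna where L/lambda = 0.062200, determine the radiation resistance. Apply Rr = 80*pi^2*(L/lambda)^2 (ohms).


Rr = 80 * pi^2 * (0.062200)^2 = 80 * 9.869604 * 3.868840e-03 = 3.055 ohm

3.055 ohm


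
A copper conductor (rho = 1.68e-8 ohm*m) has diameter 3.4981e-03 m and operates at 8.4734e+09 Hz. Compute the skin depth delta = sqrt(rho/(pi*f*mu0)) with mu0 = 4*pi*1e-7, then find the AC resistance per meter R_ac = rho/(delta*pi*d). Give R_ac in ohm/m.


delta = sqrt(1.68e-8 / (pi * 8.4734e+09 * 4*pi*1e-7)) = 7.086731e-07 m
R_ac = 1.68e-8 / (7.086731e-07 * pi * 3.4981e-03) = 2.157 ohm/m

2.157 ohm/m


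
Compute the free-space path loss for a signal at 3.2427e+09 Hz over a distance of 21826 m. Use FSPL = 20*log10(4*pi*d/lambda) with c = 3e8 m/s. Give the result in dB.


lambda = c / f = 3.0000e+08 / 3.2427e+09 = 0.09251550 m
FSPL = 20 * log10(4*pi*21826/0.09251550) = 129.4 dB

129.4 dB


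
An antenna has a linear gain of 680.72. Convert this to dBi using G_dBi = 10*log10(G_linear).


G_dBi = 10 * log10(680.72) = 28.33 dBi

28.33 dBi


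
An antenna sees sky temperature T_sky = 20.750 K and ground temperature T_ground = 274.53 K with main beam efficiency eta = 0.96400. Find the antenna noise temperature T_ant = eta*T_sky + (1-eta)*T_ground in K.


T_ant = 0.96400 * 20.750 + (1 - 0.96400) * 274.53 = 29.89 K

29.89 K


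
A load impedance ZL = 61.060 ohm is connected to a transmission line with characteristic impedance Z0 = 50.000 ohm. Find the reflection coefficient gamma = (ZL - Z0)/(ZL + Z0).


gamma = (61.060 - 50.000) / (61.060 + 50.000) = 0.09959

0.09959


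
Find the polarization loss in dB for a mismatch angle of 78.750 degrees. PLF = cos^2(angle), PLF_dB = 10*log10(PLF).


PLF_linear = cos^2(78.750 deg) = 0.03806023
PLF_dB = 10 * log10(0.03806023) = -14.20 dB

-14.20 dB


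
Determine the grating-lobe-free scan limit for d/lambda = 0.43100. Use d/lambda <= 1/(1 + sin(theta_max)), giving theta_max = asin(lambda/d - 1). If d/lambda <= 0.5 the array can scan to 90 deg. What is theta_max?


lambda/d - 1 = 1/0.43100 - 1 = 1.320186 >= 1
d/lambda <= 0.5, so the array can scan to endfire without grating lobes: theta_max = 90 deg

90 deg


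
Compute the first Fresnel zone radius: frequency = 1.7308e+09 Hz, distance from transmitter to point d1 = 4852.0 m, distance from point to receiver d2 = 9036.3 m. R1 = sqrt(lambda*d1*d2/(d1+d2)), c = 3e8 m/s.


lambda = c / f = 3.0000e+08 / 1.7308e+09 = 0.1733303 m
R1 = sqrt(0.1733303 * 4852.0 * 9036.3 / (4852.0 + 9036.3)) = 23.39 m

23.39 m


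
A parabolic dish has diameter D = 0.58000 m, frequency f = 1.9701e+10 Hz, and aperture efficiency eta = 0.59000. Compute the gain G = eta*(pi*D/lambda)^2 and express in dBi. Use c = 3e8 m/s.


lambda = c / f = 3.0000e+08 / 1.9701e+10 = 0.01522765 m
G_linear = 0.59000 * (pi * 0.58000 / 0.01522765)^2 = 8447.768
G_dBi = 10 * log10(8447.768) = 39.27 dBi

39.27 dBi


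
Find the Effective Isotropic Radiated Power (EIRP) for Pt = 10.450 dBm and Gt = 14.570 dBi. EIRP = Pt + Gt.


EIRP = Pt + Gt = 10.450 + 14.570 = 25.02 dBm

25.02 dBm


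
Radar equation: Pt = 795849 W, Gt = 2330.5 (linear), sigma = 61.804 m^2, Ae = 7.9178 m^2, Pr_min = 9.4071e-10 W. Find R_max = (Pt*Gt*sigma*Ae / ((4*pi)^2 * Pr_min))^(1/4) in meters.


R^4 = 795849*2330.5*61.804*7.9178 / ((4*pi)^2 * 9.4071e-10) = 6.109778e+18
R_max = 6.109778e+18^0.25 = 49717 m

49717 m


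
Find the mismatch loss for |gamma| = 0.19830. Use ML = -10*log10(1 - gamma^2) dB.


ML = -10 * log10(1 - 0.19830^2) = -10 * log10(0.96067711) = 0.1742 dB

0.1742 dB


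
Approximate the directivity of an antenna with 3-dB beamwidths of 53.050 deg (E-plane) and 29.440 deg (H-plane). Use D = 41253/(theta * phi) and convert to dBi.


D_linear = 41253 / (53.050 * 29.440) = 26.41389
D_dBi = 10 * log10(26.41389) = 14.22 dBi

14.22 dBi


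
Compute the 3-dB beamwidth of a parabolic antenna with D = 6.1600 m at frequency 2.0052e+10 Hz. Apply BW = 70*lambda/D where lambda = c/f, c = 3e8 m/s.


lambda = c / f = 3.0000e+08 / 2.0052e+10 = 0.01496110 m
BW = 70 * 0.01496110 / 6.1600 = 0.1700 deg

0.1700 deg


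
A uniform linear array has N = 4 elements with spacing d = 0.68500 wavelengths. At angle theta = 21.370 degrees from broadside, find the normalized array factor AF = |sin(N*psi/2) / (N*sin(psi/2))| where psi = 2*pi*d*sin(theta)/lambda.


psi = 2*pi*0.68500*sin(21.370 deg) = 1.568325 rad
AF = |sin(4*1.568325/2) / (4*sin(1.568325/2))| = 1.750e-03

1.750e-03


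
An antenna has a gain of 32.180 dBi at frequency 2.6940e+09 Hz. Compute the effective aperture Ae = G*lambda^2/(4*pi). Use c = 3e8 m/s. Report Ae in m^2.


lambda = c / f = 3.0000e+08 / 2.6940e+09 = 0.1113586 m
G_linear = 10^(32.180/10) = 1651.962
Ae = G_linear * lambda^2 / (4*pi) = 1651.962 * 0.1113586^2 / (4*pi) = 1.630 m^2

1.630 m^2


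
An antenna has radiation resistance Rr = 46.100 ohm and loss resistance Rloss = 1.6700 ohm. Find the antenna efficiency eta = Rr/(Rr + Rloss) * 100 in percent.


eta = 46.100 / (46.100 + 1.6700) * 100 = 96.50%

96.50%


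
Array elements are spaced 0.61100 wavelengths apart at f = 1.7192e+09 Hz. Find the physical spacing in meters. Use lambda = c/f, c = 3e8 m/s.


lambda = c / f = 3.0000e+08 / 1.7192e+09 = 0.1744998 m
d = 0.61100 * 0.1744998 = 0.1066 m

0.1066 m


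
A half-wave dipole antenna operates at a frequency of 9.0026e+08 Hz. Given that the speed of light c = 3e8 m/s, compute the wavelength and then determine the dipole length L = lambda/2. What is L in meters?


lambda = c / f = 3.0000e+08 / 9.0026e+08 = 0.3332371 m
L = lambda / 2 = 0.3332371 / 2 = 0.1666 m

0.1666 m


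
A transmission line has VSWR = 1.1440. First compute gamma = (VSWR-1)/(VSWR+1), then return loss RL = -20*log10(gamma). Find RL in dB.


gamma = (1.1440 - 1) / (1.1440 + 1) = 0.06716418
RL = -20 * log10(0.06716418) = 23.46 dB

23.46 dB


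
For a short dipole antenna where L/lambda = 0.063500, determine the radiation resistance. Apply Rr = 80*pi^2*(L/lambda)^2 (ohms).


Rr = 80 * pi^2 * (0.063500)^2 = 80 * 9.869604 * 4.032250e-03 = 3.184 ohm

3.184 ohm


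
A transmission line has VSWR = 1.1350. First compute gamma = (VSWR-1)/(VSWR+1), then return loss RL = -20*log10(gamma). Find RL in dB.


gamma = (1.1350 - 1) / (1.1350 + 1) = 0.06323185
RL = -20 * log10(0.06323185) = 23.98 dB

23.98 dB


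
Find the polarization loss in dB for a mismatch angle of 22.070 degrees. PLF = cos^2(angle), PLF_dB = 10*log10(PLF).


PLF_linear = cos^2(22.070 deg) = 0.8588201
PLF_dB = 10 * log10(0.8588201) = -0.6610 dB

-0.6610 dB


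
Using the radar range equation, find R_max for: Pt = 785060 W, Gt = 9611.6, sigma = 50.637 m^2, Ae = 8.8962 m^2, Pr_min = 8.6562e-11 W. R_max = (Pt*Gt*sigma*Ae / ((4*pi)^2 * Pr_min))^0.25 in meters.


R^4 = 785060*9611.6*50.637*8.8962 / ((4*pi)^2 * 8.6562e-11) = 2.486704e+20
R_max = 2.486704e+20^0.25 = 125576 m

125576 m


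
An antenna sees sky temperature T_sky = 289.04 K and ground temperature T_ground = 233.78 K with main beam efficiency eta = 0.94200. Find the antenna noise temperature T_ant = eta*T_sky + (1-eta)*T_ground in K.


T_ant = 0.94200 * 289.04 + (1 - 0.94200) * 233.78 = 285.8 K

285.8 K


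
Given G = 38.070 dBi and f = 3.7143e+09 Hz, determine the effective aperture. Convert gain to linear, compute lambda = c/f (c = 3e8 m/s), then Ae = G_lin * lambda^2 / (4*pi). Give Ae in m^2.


lambda = c / f = 3.0000e+08 / 3.7143e+09 = 0.08076892 m
G_linear = 10^(38.070/10) = 6412.096
Ae = G_linear * lambda^2 / (4*pi) = 6412.096 * 0.08076892^2 / (4*pi) = 3.329 m^2

3.329 m^2


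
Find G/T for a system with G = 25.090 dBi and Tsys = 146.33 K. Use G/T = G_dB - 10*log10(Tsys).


G/T = 25.090 - 10*log10(146.33) = 25.090 - 21.65333 = 3.437 dB/K

3.437 dB/K


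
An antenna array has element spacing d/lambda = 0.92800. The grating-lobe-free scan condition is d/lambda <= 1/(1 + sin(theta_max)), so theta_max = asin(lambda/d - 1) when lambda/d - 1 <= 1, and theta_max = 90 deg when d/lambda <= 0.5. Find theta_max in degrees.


lambda/d - 1 = 1/0.92800 - 1 = 0.07758621
theta_max = asin(0.07758621) = 4.450 deg

4.450 deg


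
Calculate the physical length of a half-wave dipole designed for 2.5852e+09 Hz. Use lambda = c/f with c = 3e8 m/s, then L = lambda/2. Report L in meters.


lambda = c / f = 3.0000e+08 / 2.5852e+09 = 0.1160452 m
L = lambda / 2 = 0.1160452 / 2 = 0.05802 m

0.05802 m


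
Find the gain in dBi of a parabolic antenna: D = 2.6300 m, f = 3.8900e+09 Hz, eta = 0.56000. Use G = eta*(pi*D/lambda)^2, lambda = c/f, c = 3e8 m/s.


lambda = c / f = 3.0000e+08 / 3.8900e+09 = 0.07712082 m
G_linear = 0.56000 * (pi * 2.6300 / 0.07712082)^2 = 6427.706
G_dBi = 10 * log10(6427.706) = 38.08 dBi

38.08 dBi


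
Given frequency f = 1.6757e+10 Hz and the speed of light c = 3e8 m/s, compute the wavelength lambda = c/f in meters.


lambda = c / f = 3.0000e+08 / 1.6757e+10 = 0.01790 m

0.01790 m


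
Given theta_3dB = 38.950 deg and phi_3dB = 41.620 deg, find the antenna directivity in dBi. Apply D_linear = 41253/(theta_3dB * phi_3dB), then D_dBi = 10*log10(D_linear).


D_linear = 41253 / (38.950 * 41.620) = 25.44755
D_dBi = 10 * log10(25.44755) = 14.06 dBi

14.06 dBi


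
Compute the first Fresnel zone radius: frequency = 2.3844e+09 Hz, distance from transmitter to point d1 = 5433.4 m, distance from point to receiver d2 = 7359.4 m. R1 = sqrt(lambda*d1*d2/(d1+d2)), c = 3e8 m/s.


lambda = c / f = 3.0000e+08 / 2.3844e+09 = 0.1258178 m
R1 = sqrt(0.1258178 * 5433.4 * 7359.4 / (5433.4 + 7359.4)) = 19.83 m

19.83 m


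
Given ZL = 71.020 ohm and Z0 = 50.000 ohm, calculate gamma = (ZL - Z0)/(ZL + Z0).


gamma = (71.020 - 50.000) / (71.020 + 50.000) = 0.1737

0.1737


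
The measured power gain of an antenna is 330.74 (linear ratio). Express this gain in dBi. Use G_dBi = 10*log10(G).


G_dBi = 10 * log10(330.74) = 25.19 dBi

25.19 dBi


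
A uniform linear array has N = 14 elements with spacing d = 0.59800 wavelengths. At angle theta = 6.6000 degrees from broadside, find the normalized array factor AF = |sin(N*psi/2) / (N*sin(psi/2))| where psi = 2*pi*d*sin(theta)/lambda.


psi = 2*pi*0.59800*sin(6.6000 deg) = 0.4318585 rad
AF = |sin(14*0.4318585/2) / (14*sin(0.4318585/2))| = 0.03944

0.03944


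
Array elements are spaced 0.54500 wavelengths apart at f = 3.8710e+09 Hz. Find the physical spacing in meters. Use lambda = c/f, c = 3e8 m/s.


lambda = c / f = 3.0000e+08 / 3.8710e+09 = 0.07749935 m
d = 0.54500 * 0.07749935 = 0.04224 m

0.04224 m


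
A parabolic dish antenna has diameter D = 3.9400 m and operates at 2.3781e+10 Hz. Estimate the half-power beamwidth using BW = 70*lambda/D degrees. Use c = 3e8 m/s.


lambda = c / f = 3.0000e+08 / 2.3781e+10 = 0.01261511 m
BW = 70 * 0.01261511 / 3.9400 = 0.2241 deg

0.2241 deg


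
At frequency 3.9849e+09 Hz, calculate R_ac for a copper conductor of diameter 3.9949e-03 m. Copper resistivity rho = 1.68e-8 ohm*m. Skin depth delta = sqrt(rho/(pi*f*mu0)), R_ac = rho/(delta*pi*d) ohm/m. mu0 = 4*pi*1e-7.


delta = sqrt(1.68e-8 / (pi * 3.9849e+09 * 4*pi*1e-7)) = 1.033394e-06 m
R_ac = 1.68e-8 / (1.033394e-06 * pi * 3.9949e-03) = 1.295 ohm/m

1.295 ohm/m


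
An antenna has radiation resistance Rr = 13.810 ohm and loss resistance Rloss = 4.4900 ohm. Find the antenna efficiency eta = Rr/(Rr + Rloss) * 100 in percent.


eta = 13.810 / (13.810 + 4.4900) * 100 = 75.46%

75.46%


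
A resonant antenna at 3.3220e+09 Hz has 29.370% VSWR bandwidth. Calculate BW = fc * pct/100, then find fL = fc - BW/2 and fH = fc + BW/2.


BW = 3.3220e+09 * 29.370/100 = 9.756714e+08 Hz
fL = 3.3220e+09 - 9.756714e+08/2 = 2.834e+09 Hz
fH = 3.3220e+09 + 9.756714e+08/2 = 3.810e+09 Hz

BW=9.757e+08 Hz, fL=2.834e+09 Hz, fH=3.810e+09 Hz


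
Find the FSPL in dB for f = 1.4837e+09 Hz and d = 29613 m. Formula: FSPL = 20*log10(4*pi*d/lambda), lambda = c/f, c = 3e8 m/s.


lambda = c / f = 3.0000e+08 / 1.4837e+09 = 0.2021972 m
FSPL = 20 * log10(4*pi*29613/0.2021972) = 125.3 dB

125.3 dB


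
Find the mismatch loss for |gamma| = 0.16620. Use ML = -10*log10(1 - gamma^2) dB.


ML = -10 * log10(1 - 0.16620^2) = -10 * log10(0.97237756) = 0.1217 dB

0.1217 dB


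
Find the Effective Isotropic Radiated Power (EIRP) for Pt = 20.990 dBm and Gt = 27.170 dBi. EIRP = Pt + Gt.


EIRP = Pt + Gt = 20.990 + 27.170 = 48.16 dBm

48.16 dBm


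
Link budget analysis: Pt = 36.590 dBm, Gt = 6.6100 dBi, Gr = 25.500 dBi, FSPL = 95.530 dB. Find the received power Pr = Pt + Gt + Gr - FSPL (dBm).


Pr = 36.590 + 6.6100 + 25.500 - 95.530 = -26.83 dBm

-26.83 dBm


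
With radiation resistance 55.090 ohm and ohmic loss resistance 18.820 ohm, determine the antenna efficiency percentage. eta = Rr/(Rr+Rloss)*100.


eta = 55.090 / (55.090 + 18.820) * 100 = 74.54%

74.54%


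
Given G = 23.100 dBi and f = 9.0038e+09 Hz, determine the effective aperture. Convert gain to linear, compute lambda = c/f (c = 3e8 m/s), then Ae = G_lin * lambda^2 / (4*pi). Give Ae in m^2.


lambda = c / f = 3.0000e+08 / 9.0038e+09 = 0.03331927 m
G_linear = 10^(23.100/10) = 204.1738
Ae = G_linear * lambda^2 / (4*pi) = 204.1738 * 0.03331927^2 / (4*pi) = 0.01804 m^2

0.01804 m^2


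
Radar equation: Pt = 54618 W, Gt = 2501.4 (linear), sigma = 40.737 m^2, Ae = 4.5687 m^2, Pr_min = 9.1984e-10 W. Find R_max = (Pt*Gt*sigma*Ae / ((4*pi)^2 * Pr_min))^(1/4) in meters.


R^4 = 54618*2501.4*40.737*4.5687 / ((4*pi)^2 * 9.1984e-10) = 1.750526e+17
R_max = 1.750526e+17^0.25 = 20455 m

20455 m


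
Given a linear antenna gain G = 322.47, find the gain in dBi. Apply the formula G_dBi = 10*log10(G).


G_dBi = 10 * log10(322.47) = 25.08 dBi

25.08 dBi


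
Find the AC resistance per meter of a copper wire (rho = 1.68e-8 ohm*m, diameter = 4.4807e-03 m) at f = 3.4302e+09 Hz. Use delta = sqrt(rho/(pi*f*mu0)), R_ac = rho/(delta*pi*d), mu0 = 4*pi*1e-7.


delta = sqrt(1.68e-8 / (pi * 3.4302e+09 * 4*pi*1e-7)) = 1.113820e-06 m
R_ac = 1.68e-8 / (1.113820e-06 * pi * 4.4807e-03) = 1.072 ohm/m

1.072 ohm/m


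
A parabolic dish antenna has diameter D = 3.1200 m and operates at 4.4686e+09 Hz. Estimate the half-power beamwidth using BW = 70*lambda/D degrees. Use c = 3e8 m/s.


lambda = c / f = 3.0000e+08 / 4.4686e+09 = 0.06713512 m
BW = 70 * 0.06713512 / 3.1200 = 1.506 deg

1.506 deg


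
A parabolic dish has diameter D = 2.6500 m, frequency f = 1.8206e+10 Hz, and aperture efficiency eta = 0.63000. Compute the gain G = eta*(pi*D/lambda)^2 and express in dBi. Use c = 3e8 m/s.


lambda = c / f = 3.0000e+08 / 1.8206e+10 = 0.01647808 m
G_linear = 0.63000 * (pi * 2.6500 / 0.01647808)^2 = 160812.1
G_dBi = 10 * log10(160812.1) = 52.06 dBi

52.06 dBi


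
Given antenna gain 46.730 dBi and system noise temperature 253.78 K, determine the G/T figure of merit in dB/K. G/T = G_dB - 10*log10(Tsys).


G/T = 46.730 - 10*log10(253.78) = 46.730 - 24.04457 = 22.69 dB/K

22.69 dB/K


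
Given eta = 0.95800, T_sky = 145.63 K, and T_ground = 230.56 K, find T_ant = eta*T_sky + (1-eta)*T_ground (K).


T_ant = 0.95800 * 145.63 + (1 - 0.95800) * 230.56 = 149.2 K

149.2 K


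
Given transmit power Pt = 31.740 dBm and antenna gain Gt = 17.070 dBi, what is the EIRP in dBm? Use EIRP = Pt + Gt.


EIRP = Pt + Gt = 31.740 + 17.070 = 48.81 dBm

48.81 dBm


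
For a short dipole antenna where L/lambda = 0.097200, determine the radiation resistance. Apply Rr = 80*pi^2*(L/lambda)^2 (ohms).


Rr = 80 * pi^2 * (0.097200)^2 = 80 * 9.869604 * 9.447840e-03 = 7.460 ohm

7.460 ohm


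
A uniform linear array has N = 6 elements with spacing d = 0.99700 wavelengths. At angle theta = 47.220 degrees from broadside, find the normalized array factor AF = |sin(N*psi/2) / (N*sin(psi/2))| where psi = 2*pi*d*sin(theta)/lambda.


psi = 2*pi*0.99700*sin(47.220 deg) = 4.597816 rad
AF = |sin(6*4.597816/2) / (6*sin(4.597816/2))| = 0.2102

0.2102


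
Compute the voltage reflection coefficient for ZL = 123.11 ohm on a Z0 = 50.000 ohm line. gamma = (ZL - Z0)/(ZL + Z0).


gamma = (123.11 - 50.000) / (123.11 + 50.000) = 0.4223

0.4223


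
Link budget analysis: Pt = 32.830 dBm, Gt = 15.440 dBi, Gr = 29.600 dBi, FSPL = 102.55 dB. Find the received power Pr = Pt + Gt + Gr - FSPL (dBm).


Pr = 32.830 + 15.440 + 29.600 - 102.55 = -24.68 dBm

-24.68 dBm


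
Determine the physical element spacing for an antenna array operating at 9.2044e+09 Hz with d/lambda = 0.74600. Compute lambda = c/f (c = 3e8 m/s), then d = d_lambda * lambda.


lambda = c / f = 3.0000e+08 / 9.2044e+09 = 0.03259311 m
d = 0.74600 * 0.03259311 = 0.02431 m

0.02431 m


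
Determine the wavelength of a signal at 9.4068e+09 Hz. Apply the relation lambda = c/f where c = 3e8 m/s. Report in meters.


lambda = c / f = 3.0000e+08 / 9.4068e+09 = 0.03189 m

0.03189 m


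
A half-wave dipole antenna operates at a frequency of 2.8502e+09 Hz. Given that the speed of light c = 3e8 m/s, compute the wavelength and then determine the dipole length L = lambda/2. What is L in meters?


lambda = c / f = 3.0000e+08 / 2.8502e+09 = 0.1052558 m
L = lambda / 2 = 0.1052558 / 2 = 0.05263 m

0.05263 m


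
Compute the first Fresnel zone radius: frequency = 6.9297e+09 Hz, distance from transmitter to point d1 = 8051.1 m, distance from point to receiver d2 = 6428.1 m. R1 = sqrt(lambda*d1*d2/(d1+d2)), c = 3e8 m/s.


lambda = c / f = 3.0000e+08 / 6.9297e+09 = 0.04329192 m
R1 = sqrt(0.04329192 * 8051.1 * 6428.1 / (8051.1 + 6428.1)) = 12.44 m

12.44 m


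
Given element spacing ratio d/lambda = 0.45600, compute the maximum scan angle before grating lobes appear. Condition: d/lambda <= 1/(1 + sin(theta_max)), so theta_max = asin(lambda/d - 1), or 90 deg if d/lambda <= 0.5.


lambda/d - 1 = 1/0.45600 - 1 = 1.192982 >= 1
d/lambda <= 0.5, so the array can scan to endfire without grating lobes: theta_max = 90 deg

90 deg


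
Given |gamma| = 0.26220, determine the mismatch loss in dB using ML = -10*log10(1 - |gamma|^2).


ML = -10 * log10(1 - 0.26220^2) = -10 * log10(0.93125116) = 0.3093 dB

0.3093 dB


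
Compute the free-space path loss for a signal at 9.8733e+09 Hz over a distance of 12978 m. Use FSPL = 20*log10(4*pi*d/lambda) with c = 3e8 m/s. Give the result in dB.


lambda = c / f = 3.0000e+08 / 9.8733e+09 = 0.03038498 m
FSPL = 20 * log10(4*pi*12978/0.03038498) = 134.6 dB

134.6 dB


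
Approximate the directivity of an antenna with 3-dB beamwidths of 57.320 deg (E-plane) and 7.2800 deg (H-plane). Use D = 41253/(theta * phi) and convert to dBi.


D_linear = 41253 / (57.320 * 7.2800) = 98.85940
D_dBi = 10 * log10(98.85940) = 19.95 dBi

19.95 dBi


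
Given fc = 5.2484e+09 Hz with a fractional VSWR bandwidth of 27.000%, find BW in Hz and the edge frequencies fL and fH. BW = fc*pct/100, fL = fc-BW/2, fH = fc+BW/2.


BW = 5.2484e+09 * 27.000/100 = 1.417068e+09 Hz
fL = 5.2484e+09 - 1.417068e+09/2 = 4.540e+09 Hz
fH = 5.2484e+09 + 1.417068e+09/2 = 5.957e+09 Hz

BW=1.417e+09 Hz, fL=4.540e+09 Hz, fH=5.957e+09 Hz


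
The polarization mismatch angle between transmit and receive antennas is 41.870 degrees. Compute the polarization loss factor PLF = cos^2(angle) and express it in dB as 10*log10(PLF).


PLF_linear = cos^2(41.870 deg) = 0.5545202
PLF_dB = 10 * log10(0.5545202) = -2.561 dB

-2.561 dB


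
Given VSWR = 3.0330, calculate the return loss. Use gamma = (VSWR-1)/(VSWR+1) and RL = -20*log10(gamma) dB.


gamma = (3.0330 - 1) / (3.0330 + 1) = 0.5040912
RL = -20 * log10(0.5040912) = 5.950 dB

5.950 dB


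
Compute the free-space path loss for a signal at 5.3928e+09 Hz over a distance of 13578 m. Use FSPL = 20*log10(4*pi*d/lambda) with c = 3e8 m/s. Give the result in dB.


lambda = c / f = 3.0000e+08 / 5.3928e+09 = 0.05562973 m
FSPL = 20 * log10(4*pi*13578/0.05562973) = 129.7 dB

129.7 dB


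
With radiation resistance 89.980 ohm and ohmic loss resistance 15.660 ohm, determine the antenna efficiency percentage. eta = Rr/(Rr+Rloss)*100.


eta = 89.980 / (89.980 + 15.660) * 100 = 85.18%

85.18%


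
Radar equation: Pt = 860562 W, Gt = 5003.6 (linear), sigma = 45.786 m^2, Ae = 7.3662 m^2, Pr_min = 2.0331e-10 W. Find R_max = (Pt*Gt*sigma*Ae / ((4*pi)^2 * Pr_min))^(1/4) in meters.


R^4 = 860562*5003.6*45.786*7.3662 / ((4*pi)^2 * 2.0331e-10) = 4.523374e+19
R_max = 4.523374e+19^0.25 = 82010 m

82010 m


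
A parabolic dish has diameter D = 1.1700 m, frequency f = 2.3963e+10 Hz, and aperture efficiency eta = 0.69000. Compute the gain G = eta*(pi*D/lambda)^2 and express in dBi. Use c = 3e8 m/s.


lambda = c / f = 3.0000e+08 / 2.3963e+10 = 0.01251930 m
G_linear = 0.69000 * (pi * 1.1700 / 0.01251930)^2 = 59478.56
G_dBi = 10 * log10(59478.56) = 47.74 dBi

47.74 dBi


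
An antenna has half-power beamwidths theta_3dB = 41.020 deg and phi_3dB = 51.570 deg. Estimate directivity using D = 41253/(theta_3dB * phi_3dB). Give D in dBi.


D_linear = 41253 / (41.020 * 51.570) = 19.50126
D_dBi = 10 * log10(19.50126) = 12.90 dBi

12.90 dBi


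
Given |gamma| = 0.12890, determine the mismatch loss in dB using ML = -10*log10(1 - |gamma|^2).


ML = -10 * log10(1 - 0.12890^2) = -10 * log10(0.98338479) = 0.07277 dB

0.07277 dB


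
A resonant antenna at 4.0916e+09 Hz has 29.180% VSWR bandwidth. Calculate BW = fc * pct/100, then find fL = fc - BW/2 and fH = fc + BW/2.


BW = 4.0916e+09 * 29.180/100 = 1.193929e+09 Hz
fL = 4.0916e+09 - 1.193929e+09/2 = 3.495e+09 Hz
fH = 4.0916e+09 + 1.193929e+09/2 = 4.689e+09 Hz

BW=1.194e+09 Hz, fL=3.495e+09 Hz, fH=4.689e+09 Hz


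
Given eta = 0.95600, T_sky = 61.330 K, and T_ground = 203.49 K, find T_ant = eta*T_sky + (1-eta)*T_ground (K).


T_ant = 0.95600 * 61.330 + (1 - 0.95600) * 203.49 = 67.59 K

67.59 K


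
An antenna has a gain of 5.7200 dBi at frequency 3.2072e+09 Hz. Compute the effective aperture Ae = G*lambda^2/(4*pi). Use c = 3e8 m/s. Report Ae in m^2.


lambda = c / f = 3.0000e+08 / 3.2072e+09 = 0.09353954 m
G_linear = 10^(5.7200/10) = 3.732502
Ae = G_linear * lambda^2 / (4*pi) = 3.732502 * 0.09353954^2 / (4*pi) = 2.599e-03 m^2

2.599e-03 m^2


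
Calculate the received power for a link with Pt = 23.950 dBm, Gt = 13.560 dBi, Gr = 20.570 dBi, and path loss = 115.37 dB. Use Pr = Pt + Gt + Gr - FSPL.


Pr = 23.950 + 13.560 + 20.570 - 115.37 = -57.29 dBm

-57.29 dBm


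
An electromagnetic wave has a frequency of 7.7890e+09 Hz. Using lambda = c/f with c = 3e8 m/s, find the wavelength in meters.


lambda = c / f = 3.0000e+08 / 7.7890e+09 = 0.03852 m

0.03852 m
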